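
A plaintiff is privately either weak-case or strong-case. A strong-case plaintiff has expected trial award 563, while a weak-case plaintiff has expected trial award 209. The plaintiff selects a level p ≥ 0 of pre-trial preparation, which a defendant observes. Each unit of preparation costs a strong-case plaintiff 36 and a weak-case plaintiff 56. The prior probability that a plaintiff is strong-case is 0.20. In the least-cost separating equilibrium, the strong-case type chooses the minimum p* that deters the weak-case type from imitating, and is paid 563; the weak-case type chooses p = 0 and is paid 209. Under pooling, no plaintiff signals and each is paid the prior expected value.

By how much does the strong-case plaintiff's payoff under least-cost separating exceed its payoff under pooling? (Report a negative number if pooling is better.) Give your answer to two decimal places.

Least-cost separating signal: p* solves 209 = 563 − 56·p*, so p* = (563 − 209)/56 ≈ 6.3214.
Strong-case type's separating payoff: 563 − 36 × p* = 563 − 36 × (563 − 209)/56 = 563 − 12744/56 ≈ 335.4286.
Pooling payoff: 0.20 × 563 + 0.80 × 209 = 279.8.
Difference: 335.4286 − 279.8 = 55.6286, i.e. 55.63 to two decimal places.
The strong-case type prefers to separate.

55.63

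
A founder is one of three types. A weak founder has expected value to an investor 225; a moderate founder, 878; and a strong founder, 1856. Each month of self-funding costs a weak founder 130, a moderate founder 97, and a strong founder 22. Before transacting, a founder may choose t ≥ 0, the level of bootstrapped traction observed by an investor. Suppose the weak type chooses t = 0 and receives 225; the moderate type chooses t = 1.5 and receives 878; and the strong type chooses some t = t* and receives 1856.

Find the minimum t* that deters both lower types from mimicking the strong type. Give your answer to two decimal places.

12.55

Moderate type (on-path payoff 878 − 97×1.5 = 732.5) won't mimic when 732.5 ≥ 1856 − 97·t*, i.e. t* ≥ 11.58.
Weak type (on-path payoff 225) won't mimic when 225 ≥ 1856 − 130·t*, i.e. t* ≥ 12.55.
Both must hold, so t* = max(12.55, 11.58) = 12.55. The weak type's constraint binds.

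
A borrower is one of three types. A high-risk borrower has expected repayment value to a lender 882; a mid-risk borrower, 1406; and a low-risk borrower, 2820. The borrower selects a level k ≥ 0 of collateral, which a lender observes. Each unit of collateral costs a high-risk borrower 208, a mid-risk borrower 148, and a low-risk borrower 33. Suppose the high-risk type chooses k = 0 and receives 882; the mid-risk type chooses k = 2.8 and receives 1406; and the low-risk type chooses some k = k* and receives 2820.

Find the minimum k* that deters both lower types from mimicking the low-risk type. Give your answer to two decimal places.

12.35

Mid-risk type (on-path payoff 1406 − 148×2.8 = 991.6) won't mimic when 991.6 ≥ 2820 − 148·k*, i.e. k* ≥ 12.35.
High-risk type (on-path payoff 882) won't mimic when 882 ≥ 2820 − 208·k*, i.e. k* ≥ 9.32.
Both must hold, so k* = max(9.32, 12.35) = 12.35. The mid-risk type's constraint binds.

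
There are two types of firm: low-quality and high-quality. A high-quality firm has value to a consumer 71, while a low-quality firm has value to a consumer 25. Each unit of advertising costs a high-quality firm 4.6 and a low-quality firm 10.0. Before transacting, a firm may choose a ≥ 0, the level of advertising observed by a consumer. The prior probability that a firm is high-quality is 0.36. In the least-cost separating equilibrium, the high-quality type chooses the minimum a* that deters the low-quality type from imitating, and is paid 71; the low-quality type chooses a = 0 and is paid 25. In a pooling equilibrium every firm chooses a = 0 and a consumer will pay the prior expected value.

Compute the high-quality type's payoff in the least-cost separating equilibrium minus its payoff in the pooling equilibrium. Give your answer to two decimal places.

8.28

Least-cost separating signal: a* solves 25 = 71 − 10.0·a*, so a* = (71 − 25)/10.0 = 4.6.
High-quality type's separating payoff: 71 − 4.6 × a* = 71 − 4.6 × (71 − 25)/10.0 = 71 − 211.6/10.0 = 49.84.
Pooling payoff: 0.36 × 71 + 0.64 × 25 = 41.56.
Difference: 49.84 − 41.56 = 8.28.
The high-quality type prefers to separate.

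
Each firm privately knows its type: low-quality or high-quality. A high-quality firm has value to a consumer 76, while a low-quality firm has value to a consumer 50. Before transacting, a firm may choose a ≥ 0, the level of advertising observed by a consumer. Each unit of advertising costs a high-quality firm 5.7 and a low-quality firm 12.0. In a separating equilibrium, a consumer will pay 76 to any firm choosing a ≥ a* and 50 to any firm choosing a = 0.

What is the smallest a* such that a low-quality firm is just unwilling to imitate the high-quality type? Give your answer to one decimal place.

2.2

A low-quality firm choosing a = 0 receives 50.
Imitating at a* instead would pay 76 at cost 12.0·a*, netting 76 − 12.0·a*.
Indifference: 50 = 76 − 12.0·a*, so a* = (76 − 50) / 12.0 ≈ 2.2.
At a* the low-quality type's incentive constraint just binds; the high-quality type strictly prefers a* since its per-unit cost is lower.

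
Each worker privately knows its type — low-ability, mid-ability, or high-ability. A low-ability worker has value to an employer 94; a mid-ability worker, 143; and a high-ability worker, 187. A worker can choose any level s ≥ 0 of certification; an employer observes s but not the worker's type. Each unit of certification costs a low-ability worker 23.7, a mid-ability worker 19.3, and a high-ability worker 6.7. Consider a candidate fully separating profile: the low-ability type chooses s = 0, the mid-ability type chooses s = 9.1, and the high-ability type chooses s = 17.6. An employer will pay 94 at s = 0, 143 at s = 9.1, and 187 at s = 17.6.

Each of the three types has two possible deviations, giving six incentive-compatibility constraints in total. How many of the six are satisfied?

3

High-ability (own payoff 187 − 6.7×17.6 = 69.08): to s=0 gives 94 → profitable ✗; to s=9.1 gives 143 − 6.7×9.1 = 82.03 → profitable ✗.
Low-ability (own payoff 94): to s=9.1 gives 143 − 23.7×9.1 = -72.67 → no gain ✓; to s=17.6 gives 187 − 23.7×17.6 = -230.12 → no gain ✓.
Mid-ability (own payoff 143 − 19.3×9.1 = -32.63): to s=0 gives 94 → profitable ✗; to s=17.6 gives 187 − 19.3×17.6 = -152.68 → no gain ✓.
3 of the 6 constraints hold; not an equilibrium.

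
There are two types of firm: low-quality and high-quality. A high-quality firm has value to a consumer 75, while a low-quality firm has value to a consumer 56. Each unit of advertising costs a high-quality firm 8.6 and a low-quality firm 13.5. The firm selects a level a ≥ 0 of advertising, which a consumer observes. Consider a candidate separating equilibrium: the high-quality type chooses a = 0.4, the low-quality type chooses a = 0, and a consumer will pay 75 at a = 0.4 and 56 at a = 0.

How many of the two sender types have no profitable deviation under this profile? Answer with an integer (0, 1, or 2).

High-quality type: signal → 75 − 8.6 × 0.4 = 71.56; deviate to 0 → 56. IC holds (71.56 ≥ 56).
Low-quality type: stay at 0 → 56; mimic → 75 − 13.5 × 0.4 = 69.6. IC fails (56 < 69.6).
1 of 2 constraints hold, so this profile is not an equilibrium.

1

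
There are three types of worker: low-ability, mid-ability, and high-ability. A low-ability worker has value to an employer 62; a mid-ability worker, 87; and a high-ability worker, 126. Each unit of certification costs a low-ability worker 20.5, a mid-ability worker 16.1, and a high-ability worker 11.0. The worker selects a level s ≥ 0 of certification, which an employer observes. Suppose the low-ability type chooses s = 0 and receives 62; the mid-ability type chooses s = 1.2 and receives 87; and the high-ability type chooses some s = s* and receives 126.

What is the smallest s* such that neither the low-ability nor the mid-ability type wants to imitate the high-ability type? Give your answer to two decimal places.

Mid-ability type (on-path payoff 87 − 16.1×1.2 = 67.68) won't mimic when 67.68 ≥ 126 − 16.1·s*, i.e. s* ≥ 3.62.
Low-ability type (on-path payoff 62) won't mimic when 62 ≥ 126 − 20.5·s*, i.e. s* ≥ 3.12.
Both must hold, so s* = max(3.12, 3.62) = 3.62. The mid-ability type's constraint binds.

3.62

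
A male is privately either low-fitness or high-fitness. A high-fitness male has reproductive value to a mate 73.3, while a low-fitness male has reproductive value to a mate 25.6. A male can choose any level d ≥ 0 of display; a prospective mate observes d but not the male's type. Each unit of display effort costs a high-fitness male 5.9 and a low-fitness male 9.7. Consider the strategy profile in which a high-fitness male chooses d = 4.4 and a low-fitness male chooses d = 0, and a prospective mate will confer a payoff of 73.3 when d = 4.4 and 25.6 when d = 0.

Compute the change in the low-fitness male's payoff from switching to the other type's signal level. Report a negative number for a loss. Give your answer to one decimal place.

5.0

Playing d = 0 the low-fitness male receives 25.6.
Deviating to d = 4.4 brings payment 73.3 at cost 9.7 × 4.4 = 42.68, netting 30.62.
Gain from deviating: 30.62 − 25.6 = 5.02, i.e. 5.0 to one decimal place.
The gain is positive, so the low-fitness type's incentive-compatibility constraint is violated — this profile is not a separating equilibrium.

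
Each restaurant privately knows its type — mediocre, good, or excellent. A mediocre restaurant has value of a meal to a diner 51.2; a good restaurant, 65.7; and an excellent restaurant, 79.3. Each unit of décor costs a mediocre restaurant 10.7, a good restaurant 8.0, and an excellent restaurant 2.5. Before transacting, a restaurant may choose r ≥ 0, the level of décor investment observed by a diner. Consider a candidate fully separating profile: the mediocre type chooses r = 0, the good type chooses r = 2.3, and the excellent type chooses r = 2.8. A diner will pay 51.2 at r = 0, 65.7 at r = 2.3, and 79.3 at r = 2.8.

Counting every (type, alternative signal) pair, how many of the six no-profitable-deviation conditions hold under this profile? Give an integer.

Good (own payoff 65.7 − 8.0×2.3 = 47.3): to r=0 gives 51.2 → profitable ✗; to r=2.8 gives 79.3 − 8.0×2.8 = 56.9 → profitable ✗.
Excellent (own payoff 79.3 − 2.5×2.8 = 72.3): to r=0 gives 51.2 → no gain ✓; to r=2.3 gives 65.7 − 2.5×2.3 = 59.95 → no gain ✓.
Mediocre (own payoff 51.2): to r=2.3 gives 65.7 − 10.7×2.3 = 41.09 → no gain ✓; to r=2.8 gives 79.3 − 10.7×2.8 = 49.34 → no gain ✓.
4 of the 6 constraints hold; not an equilibrium.

4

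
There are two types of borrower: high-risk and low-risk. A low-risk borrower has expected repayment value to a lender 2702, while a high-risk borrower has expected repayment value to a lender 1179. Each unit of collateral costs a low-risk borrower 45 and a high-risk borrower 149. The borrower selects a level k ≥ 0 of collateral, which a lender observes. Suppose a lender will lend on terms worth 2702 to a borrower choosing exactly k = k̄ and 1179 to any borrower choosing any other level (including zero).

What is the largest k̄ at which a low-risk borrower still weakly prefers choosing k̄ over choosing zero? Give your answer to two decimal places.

33.84

Choosing k̄ yields the low-risk type 2702 − 45·k̄; choosing zero yields 1179.
The low-risk type is indifferent at 2702 − 45·k̄ = 1179, i.e. k̄ = (2702 − 1179) / 45 ≈ 33.84.
For any k̄ above 33.84 the low-risk type would rather pool at zero, so separation collapses.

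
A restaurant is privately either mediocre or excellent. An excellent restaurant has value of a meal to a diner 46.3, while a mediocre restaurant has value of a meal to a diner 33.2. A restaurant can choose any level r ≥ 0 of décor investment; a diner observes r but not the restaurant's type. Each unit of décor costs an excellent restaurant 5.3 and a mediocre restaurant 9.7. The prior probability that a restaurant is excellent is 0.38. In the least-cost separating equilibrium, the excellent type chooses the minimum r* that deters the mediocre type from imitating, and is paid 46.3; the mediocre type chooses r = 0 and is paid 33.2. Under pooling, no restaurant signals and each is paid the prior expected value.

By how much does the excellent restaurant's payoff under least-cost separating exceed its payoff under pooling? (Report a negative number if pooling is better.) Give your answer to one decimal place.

1.0

Least-cost separating signal: r* solves 33.2 = 46.3 − 9.7·r*, so r* = (46.3 − 33.2)/9.7 ≈ 1.3505.
Excellent type's separating payoff: 46.3 − 5.3 × r* = 46.3 − 5.3 × (46.3 − 33.2)/9.7 = 46.3 − 69.43/9.7 ≈ 39.142.
Pooling payoff: 0.38 × 46.3 + 0.62 × 33.2 = 38.178.
Difference: 39.142 − 38.178 = 0.964, i.e. 1.0 to one decimal place.
The excellent type prefers to separate.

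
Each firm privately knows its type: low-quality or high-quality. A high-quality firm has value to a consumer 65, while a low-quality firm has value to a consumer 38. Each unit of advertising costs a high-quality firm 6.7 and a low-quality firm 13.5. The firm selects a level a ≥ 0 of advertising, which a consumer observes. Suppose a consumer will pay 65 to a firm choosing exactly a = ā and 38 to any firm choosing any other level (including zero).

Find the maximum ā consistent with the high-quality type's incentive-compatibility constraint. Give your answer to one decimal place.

4.0

Choosing ā yields the high-quality type 65 − 6.7·ā; choosing zero yields 38.
The high-quality type is indifferent at 65 − 6.7·ā = 38, i.e. ā = (65 − 38) / 6.7 ≈ 4.0.
For any ā above 4.0 the high-quality type would rather pool at zero, so separation collapses.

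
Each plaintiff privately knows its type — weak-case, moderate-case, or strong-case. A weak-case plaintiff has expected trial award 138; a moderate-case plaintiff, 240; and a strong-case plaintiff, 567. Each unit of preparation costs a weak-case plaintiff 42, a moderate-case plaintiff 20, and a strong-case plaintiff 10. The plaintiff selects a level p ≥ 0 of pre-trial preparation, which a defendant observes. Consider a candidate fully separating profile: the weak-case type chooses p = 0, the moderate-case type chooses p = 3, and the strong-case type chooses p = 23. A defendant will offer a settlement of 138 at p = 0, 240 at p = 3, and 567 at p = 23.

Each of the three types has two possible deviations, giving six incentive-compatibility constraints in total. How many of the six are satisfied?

6

Weak-case (own payoff 138): to p=3 gives 240 − 42×3 = 114 → no gain ✓; to p=23 gives 567 − 42×23 = -399 → no gain ✓.
Moderate-case (own payoff 240 − 20×3 = 180): to p=0 gives 138 → no gain ✓; to p=23 gives 567 − 20×23 = 107 → no gain ✓.
Strong-case (own payoff 567 − 10×23 = 337): to p=0 gives 138 → no gain ✓; to p=3 gives 240 − 10×3 = 210 → no gain ✓.
6 of the 6 constraints hold; this profile is a separating equilibrium.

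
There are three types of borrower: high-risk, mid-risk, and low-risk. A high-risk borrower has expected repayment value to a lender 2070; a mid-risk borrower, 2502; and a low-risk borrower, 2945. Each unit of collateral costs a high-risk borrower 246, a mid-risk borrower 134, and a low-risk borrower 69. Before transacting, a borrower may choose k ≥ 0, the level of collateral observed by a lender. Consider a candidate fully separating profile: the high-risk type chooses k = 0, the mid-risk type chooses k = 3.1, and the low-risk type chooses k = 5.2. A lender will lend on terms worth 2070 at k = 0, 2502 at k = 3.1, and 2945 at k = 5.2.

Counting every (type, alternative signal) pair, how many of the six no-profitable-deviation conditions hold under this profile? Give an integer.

5

Low-risk (own payoff 2945 − 69×5.2 = 2586.2): to k=0 gives 2070 → no gain ✓; to k=3.1 gives 2502 − 69×3.1 = 2288.1 → no gain ✓.
Mid-risk (own payoff 2502 − 134×3.1 = 2086.6): to k=0 gives 2070 → no gain ✓; to k=5.2 gives 2945 − 134×5.2 = 2248.2 → profitable ✗.
High-risk (own payoff 2070): to k=3.1 gives 2502 − 246×3.1 = 1739.4 → no gain ✓; to k=5.2 gives 2945 − 246×5.2 = 1665.8 → no gain ✓.
5 of the 6 constraints hold; not an equilibrium.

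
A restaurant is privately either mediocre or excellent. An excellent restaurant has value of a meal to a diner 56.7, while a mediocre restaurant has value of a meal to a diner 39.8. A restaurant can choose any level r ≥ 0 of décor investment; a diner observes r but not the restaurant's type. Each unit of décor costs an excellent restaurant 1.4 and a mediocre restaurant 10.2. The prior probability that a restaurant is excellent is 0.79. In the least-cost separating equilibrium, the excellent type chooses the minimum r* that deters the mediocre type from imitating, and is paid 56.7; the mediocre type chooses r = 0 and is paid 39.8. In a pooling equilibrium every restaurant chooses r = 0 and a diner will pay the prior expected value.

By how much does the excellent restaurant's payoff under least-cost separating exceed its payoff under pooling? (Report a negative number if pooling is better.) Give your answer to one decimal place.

Least-cost separating signal: r* solves 39.8 = 56.7 − 10.2·r*, so r* = (56.7 − 39.8)/10.2 ≈ 1.6569.
Excellent type's separating payoff: 56.7 − 1.4 × r* = 56.7 − 1.4 × (56.7 − 39.8)/10.2 = 56.7 − 23.66/10.2 ≈ 54.380.
Pooling payoff: 0.79 × 56.7 + 0.21 × 39.8 = 53.151.
Difference: 54.380 − 53.151 = 1.229, i.e. 1.2 to one decimal place.
The excellent type prefers to separate.

1.2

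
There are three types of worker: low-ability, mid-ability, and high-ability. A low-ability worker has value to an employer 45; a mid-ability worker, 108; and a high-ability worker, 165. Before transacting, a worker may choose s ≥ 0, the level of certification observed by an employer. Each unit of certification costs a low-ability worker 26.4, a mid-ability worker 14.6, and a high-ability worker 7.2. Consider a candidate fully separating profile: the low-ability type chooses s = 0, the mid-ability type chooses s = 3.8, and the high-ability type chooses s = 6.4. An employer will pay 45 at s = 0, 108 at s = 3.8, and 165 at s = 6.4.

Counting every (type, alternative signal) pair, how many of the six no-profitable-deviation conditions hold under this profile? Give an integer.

Mid-ability (own payoff 108 − 14.6×3.8 = 52.52): to s=0 gives 45 → no gain ✓; to s=6.4 gives 165 − 14.6×6.4 = 71.56 → profitable ✗.
Low-ability (own payoff 45): to s=3.8 gives 108 − 26.4×3.8 = 7.68 → no gain ✓; to s=6.4 gives 165 − 26.4×6.4 = -3.96 → no gain ✓.
High-ability (own payoff 165 − 7.2×6.4 = 118.92): to s=0 gives 45 → no gain ✓; to s=3.8 gives 108 − 7.2×3.8 = 80.64 → no gain ✓.
5 of the 6 constraints hold; not an equilibrium.

5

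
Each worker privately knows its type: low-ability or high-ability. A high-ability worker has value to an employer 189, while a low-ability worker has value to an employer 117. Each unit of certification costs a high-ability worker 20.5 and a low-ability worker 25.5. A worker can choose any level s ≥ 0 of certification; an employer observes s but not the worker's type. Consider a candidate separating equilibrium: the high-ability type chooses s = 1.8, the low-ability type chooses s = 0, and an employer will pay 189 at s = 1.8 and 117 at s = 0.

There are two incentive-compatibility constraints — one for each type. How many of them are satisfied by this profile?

1

High-ability type: signal → 189 − 20.5 × 1.8 = 152.1; deviate to 0 → 117. IC holds (152.1 ≥ 117).
Low-ability type: stay at 0 → 117; mimic → 189 − 25.5 × 1.8 = 143.1. IC fails (117 < 143.1).
1 of 2 constraints hold, so this profile is not an equilibrium.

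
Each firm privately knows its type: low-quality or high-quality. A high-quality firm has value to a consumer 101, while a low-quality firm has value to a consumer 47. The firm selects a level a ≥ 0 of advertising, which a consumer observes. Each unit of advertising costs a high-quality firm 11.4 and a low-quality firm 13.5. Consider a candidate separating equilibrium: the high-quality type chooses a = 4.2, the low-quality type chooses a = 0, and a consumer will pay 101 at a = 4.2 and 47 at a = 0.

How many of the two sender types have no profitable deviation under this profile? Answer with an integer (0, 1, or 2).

High-quality type: signal → 101 − 11.4 × 4.2 = 53.12; deviate to 0 → 47. IC holds (53.12 ≥ 47).
Low-quality type: stay at 0 → 47; mimic → 101 − 13.5 × 4.2 = 44.3. IC holds (47 ≥ 44.3).
2 of 2 constraints hold, so this is a separating equilibrium.

2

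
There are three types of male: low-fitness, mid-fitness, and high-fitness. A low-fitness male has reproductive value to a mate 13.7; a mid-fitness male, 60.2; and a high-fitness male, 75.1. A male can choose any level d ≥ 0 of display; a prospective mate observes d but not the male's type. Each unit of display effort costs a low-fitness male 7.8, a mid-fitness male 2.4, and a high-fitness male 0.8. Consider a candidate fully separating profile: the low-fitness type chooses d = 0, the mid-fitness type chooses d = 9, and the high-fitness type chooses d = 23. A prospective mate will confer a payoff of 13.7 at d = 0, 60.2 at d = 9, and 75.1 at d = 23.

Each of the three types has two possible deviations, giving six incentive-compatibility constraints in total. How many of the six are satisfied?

6

Low-fitness (own payoff 13.7): to d=9 gives 60.2 − 7.8×9 = -10 → no gain ✓; to d=23 gives 75.1 − 7.8×23 = -104.3 → no gain ✓.
High-fitness (own payoff 75.1 − 0.8×23 = 56.7): to d=0 gives 13.7 → no gain ✓; to d=9 gives 60.2 − 0.8×9 = 53 → no gain ✓.
Mid-fitness (own payoff 60.2 − 2.4×9 = 38.6): to d=0 gives 13.7 → no gain ✓; to d=23 gives 75.1 − 2.4×23 = 19.9 → no gain ✓.
6 of the 6 constraints hold; this profile is a separating equilibrium.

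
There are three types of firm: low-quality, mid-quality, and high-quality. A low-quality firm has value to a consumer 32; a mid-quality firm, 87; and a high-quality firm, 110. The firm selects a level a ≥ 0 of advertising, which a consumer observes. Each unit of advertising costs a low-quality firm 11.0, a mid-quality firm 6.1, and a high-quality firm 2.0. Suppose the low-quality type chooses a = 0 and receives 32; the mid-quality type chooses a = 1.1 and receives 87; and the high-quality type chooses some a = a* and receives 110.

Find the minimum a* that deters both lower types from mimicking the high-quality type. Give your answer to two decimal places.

7.09

Low-quality type (on-path payoff 32) won't mimic when 32 ≥ 110 − 11.0·a*, i.e. a* ≥ 7.09.
Mid-quality type (on-path payoff 87 − 6.1×1.1 = 80.29) won't mimic when 80.29 ≥ 110 − 6.1·a*, i.e. a* ≥ 4.87.
Both must hold, so a* = max(7.09, 4.87) = 7.09. The low-quality type's constraint binds.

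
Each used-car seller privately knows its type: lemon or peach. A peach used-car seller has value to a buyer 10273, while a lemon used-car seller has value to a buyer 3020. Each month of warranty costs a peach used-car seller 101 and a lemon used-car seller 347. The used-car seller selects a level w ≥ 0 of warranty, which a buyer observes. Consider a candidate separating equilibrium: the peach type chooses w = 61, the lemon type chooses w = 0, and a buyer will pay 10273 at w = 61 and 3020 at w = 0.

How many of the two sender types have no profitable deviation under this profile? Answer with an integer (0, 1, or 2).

2

Lemon type: stay at 0 → 3020; mimic → 10273 − 347 × 61 = -10894. IC holds (3020 ≥ -10894).
Peach type: signal → 10273 − 101 × 61 = 4112; deviate to 0 → 3020. IC holds (4112 ≥ 3020).
2 of 2 constraints hold, so this is a separating equilibrium.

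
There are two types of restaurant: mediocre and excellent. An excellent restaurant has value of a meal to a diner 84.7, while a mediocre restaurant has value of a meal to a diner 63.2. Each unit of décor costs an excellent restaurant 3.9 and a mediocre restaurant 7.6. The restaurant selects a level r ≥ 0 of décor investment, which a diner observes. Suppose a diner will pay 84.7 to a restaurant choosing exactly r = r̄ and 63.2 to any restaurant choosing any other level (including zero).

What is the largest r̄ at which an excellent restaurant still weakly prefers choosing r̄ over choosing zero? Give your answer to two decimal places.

Choosing r̄ yields the excellent type 84.7 − 3.9·r̄; choosing zero yields 63.2.
The excellent type is indifferent at 84.7 − 3.9·r̄ = 63.2, i.e. r̄ = (84.7 − 63.2) / 3.9 ≈ 5.51.
For any r̄ above 5.51 the excellent type would rather pool at zero, so separation collapses.

5.51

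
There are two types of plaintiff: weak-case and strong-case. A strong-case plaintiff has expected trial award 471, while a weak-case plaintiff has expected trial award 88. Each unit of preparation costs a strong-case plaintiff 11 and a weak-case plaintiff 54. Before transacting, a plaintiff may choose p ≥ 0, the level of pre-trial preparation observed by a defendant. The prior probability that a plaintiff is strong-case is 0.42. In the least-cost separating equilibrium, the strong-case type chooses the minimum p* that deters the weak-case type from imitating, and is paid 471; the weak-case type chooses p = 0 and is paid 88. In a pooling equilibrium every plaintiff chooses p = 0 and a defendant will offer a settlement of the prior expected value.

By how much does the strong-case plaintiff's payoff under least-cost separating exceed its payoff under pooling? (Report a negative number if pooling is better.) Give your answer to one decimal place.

144.1

Least-cost separating signal: p* solves 88 = 471 − 54·p*, so p* = (471 − 88)/54 ≈ 7.0926.
Strong-case type's separating payoff: 471 − 11 × p* = 471 − 11 × (471 − 88)/54 = 471 − 4213/54 ≈ 392.981.
Pooling payoff: 0.42 × 471 + 0.58 × 88 = 248.86.
Difference: 392.981 − 248.86 = 144.121, i.e. 144.1 to one decimal place.
The strong-case type prefers to separate.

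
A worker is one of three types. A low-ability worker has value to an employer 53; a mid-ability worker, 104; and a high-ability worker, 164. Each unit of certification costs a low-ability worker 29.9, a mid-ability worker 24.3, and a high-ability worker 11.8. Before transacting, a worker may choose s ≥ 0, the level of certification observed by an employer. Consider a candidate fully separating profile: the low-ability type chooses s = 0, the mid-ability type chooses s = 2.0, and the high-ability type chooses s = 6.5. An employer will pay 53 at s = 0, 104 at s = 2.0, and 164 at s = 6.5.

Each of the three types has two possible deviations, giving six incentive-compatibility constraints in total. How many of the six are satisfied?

Low-ability (own payoff 53): to s=2.0 gives 104 − 29.9×2.0 = 44.2 → no gain ✓; to s=6.5 gives 164 − 29.9×6.5 = -30.35 → no gain ✓.
High-ability (own payoff 164 − 11.8×6.5 = 87.3): to s=0 gives 53 → no gain ✓; to s=2.0 gives 104 − 11.8×2.0 = 80.4 → no gain ✓.
Mid-ability (own payoff 104 − 24.3×2.0 = 55.4): to s=0 gives 53 → no gain ✓; to s=6.5 gives 164 − 24.3×6.5 = 6.05 → no gain ✓.
6 of the 6 constraints hold; this profile is a separating equilibrium.

6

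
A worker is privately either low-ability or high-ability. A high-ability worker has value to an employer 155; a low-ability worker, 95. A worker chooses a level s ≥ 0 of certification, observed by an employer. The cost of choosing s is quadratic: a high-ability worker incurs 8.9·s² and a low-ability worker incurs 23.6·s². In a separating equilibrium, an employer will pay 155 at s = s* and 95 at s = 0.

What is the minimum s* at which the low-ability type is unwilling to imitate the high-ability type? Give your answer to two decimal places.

The low-ability type at s = 0 receives 95; imitating at s* yields 155 − 23.6·s*².
Indifference: 95 = 155 − 23.6·s*², so s*² = (155 − 95) / 23.6 ≈ 2.5424.
s* = √2.5424 ≈ 1.59.

1.59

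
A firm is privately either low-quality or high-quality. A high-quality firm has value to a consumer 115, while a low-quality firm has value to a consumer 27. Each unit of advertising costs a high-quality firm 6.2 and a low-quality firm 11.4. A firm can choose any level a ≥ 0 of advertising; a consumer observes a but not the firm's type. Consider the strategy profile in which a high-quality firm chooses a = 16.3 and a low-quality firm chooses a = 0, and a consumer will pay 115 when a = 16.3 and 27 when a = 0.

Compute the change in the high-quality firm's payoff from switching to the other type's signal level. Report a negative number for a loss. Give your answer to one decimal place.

Playing a = 16.3 the high-quality firm receives 115 − 6.2 × 16.3 = 13.94.
Deviating to a = 0 yields 27 instead.
Gain from deviating: 27 − 13.94 = 13.06, i.e. 13.1 to one decimal place.
The gain is positive, so the high-quality type's incentive-compatibility constraint is violated — this profile is not a separating equilibrium.

13.1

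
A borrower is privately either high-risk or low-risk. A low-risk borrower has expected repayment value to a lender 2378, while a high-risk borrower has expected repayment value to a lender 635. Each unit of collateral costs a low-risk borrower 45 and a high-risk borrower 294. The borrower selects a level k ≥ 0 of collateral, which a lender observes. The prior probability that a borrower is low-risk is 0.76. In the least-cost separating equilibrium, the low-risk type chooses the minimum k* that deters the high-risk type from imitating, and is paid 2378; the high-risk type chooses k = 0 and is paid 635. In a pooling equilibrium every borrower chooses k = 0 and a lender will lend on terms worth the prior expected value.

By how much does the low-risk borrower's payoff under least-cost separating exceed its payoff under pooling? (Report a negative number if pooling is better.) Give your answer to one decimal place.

Least-cost separating signal: k* solves 635 = 2378 − 294·k*, so k* = (2378 − 635)/294 ≈ 5.9286.
Low-risk type's separating payoff: 2378 − 45 × k* = 2378 − 45 × (2378 − 635)/294 = 2378 − 78435/294 ≈ 2111.214.
Pooling payoff: 0.76 × 2378 + 0.24 × 635 = 1959.68.
Difference: 2111.214 − 1959.68 = 151.534, i.e. 151.5 to one decimal place.
The low-risk type prefers to separate.

151.5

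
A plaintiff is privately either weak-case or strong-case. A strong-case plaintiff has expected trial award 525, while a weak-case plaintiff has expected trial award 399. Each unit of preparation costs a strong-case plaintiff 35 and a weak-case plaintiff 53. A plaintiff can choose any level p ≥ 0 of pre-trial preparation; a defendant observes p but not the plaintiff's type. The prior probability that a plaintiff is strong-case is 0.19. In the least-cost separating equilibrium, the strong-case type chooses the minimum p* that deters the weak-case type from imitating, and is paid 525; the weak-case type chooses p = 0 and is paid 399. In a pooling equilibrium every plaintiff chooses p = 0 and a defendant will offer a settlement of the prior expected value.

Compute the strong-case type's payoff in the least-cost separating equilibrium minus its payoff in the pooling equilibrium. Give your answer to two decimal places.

Least-cost separating signal: p* solves 399 = 525 − 53·p*, so p* = (525 − 399)/53 ≈ 2.3774.
Strong-case type's separating payoff: 525 − 35 × p* = 525 − 35 × (525 − 399)/53 = 525 − 4410/53 ≈ 441.7925.
Pooling payoff: 0.19 × 525 + 0.81 × 399 = 422.94.
Difference: 441.7925 − 422.94 = 18.8525, i.e. 18.85 to two decimal places.
The strong-case type prefers to separate.

18.85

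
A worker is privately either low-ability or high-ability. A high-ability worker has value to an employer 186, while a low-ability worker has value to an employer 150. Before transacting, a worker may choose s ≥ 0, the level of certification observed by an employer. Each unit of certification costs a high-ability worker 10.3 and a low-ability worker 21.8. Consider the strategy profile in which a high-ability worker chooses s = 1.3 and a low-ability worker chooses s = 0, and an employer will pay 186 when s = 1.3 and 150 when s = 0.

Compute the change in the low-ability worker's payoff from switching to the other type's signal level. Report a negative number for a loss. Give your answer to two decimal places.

Playing s = 0 the low-ability worker receives 150.
Deviating to s = 1.3 brings payment 186 at cost 21.8 × 1.3 = 28.34, netting 157.66.
Gain from deviating: 157.66 − 150 = 7.66.
The gain is positive, so the low-ability type's incentive-compatibility constraint is violated — this profile is not a separating equilibrium.

7.66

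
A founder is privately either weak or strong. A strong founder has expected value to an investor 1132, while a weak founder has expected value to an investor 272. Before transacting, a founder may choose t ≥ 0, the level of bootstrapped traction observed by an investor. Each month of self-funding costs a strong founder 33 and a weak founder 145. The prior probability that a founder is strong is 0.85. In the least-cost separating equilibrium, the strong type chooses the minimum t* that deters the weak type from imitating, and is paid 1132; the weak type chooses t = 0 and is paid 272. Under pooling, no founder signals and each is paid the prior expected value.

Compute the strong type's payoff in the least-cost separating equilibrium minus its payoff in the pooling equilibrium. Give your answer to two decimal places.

-66.72

Least-cost separating signal: t* solves 272 = 1132 − 145·t*, so t* = (1132 − 272)/145 ≈ 5.9310.
Strong type's separating payoff: 1132 − 33 × t* = 1132 − 33 × (1132 − 272)/145 = 1132 − 28380/145 ≈ 936.2759.
Pooling payoff: 0.85 × 1132 + 0.15 × 272 = 1003.
Difference: 936.2759 − 1003 = -66.7241, i.e. -66.72 to two decimal places.
The strong type would prefer the pooling outcome.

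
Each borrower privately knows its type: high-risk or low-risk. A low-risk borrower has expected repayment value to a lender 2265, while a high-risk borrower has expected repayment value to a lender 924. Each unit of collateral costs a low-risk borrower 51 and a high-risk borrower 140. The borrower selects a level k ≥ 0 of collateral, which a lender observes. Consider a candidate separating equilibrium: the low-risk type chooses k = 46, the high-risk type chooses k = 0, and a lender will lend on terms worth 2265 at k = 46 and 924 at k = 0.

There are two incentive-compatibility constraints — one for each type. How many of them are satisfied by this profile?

1

High-risk type: stay at 0 → 924; mimic → 2265 − 140 × 46 = -4175. IC holds (924 ≥ -4175).
Low-risk type: signal → 2265 − 51 × 46 = -81; deviate to 0 → 924. IC fails (-81 < 924).
1 of 2 constraints hold, so this profile is not an equilibrium.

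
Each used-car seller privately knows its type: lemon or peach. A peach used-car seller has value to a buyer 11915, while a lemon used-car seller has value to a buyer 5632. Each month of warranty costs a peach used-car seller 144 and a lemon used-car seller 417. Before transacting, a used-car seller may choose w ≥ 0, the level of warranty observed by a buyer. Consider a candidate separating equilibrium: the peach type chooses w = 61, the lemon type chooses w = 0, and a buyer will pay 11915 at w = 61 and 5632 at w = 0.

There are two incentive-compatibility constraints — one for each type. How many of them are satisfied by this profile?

Peach type: signal → 11915 − 144 × 61 = 3131; deviate to 0 → 5632. IC fails (3131 < 5632).
Lemon type: stay at 0 → 5632; mimic → 11915 − 417 × 61 = -13522. IC holds (5632 ≥ -13522).
1 of 2 constraints hold, so this profile is not an equilibrium.

1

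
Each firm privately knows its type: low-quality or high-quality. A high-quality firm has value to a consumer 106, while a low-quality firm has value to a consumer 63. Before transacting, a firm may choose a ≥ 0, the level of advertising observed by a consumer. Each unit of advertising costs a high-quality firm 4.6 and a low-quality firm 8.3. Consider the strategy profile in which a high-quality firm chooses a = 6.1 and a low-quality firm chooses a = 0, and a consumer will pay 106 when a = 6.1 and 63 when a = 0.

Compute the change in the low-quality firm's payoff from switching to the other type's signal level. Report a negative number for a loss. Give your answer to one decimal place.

Playing a = 0 the low-quality firm receives 63.
Deviating to a = 6.1 brings payment 106 at cost 8.3 × 6.1 = 50.63, netting 55.37.
Gain from deviating: 55.37 − 63 = -7.63, i.e. -7.6 to one decimal place.
The gain is negative, so the low-quality type's incentive-compatibility constraint is satisfied.

-7.6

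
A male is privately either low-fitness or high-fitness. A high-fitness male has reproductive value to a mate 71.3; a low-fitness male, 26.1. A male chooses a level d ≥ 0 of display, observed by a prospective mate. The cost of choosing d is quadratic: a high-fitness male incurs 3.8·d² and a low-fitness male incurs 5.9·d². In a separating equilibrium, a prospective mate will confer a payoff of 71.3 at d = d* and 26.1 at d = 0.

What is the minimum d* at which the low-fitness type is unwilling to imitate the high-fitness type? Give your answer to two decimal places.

2.77

The low-fitness type at d = 0 receives 26.1; imitating at d* yields 71.3 − 5.9·d*².
Indifference: 26.1 = 71.3 − 5.9·d*², so d*² = (71.3 − 26.1) / 5.9 ≈ 7.6610.
d* = √7.6610 ≈ 2.77.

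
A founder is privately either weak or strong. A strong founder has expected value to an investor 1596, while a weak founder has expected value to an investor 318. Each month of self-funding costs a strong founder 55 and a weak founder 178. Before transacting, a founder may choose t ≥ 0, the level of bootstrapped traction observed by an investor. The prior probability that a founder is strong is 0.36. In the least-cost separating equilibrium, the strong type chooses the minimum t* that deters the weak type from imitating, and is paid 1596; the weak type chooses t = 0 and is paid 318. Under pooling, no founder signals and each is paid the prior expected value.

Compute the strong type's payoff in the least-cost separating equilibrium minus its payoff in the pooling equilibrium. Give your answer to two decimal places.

Least-cost separating signal: t* solves 318 = 1596 − 178·t*, so t* = (1596 − 318)/178 ≈ 7.1798.
Strong type's separating payoff: 1596 − 55 × t* = 1596 − 55 × (1596 − 318)/178 = 1596 − 70290/178 ≈ 1201.1124.
Pooling payoff: 0.36 × 1596 + 0.64 × 318 = 778.08.
Difference: 1201.1124 − 778.08 = 423.0324, i.e. 423.03 to two decimal places.
The strong type prefers to separate.

423.03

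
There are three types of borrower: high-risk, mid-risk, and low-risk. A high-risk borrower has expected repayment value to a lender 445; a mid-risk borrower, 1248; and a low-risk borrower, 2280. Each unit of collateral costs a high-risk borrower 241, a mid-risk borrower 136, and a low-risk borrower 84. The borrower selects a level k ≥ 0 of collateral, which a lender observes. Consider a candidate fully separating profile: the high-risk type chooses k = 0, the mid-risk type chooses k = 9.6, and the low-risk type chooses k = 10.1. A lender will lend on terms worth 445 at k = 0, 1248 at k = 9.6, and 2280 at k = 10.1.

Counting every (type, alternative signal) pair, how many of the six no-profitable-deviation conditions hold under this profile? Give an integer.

Mid-risk (own payoff 1248 − 136×9.6 = -57.6): to k=0 gives 445 → profitable ✗; to k=10.1 gives 2280 − 136×10.1 = 906.4 → profitable ✗.
Low-risk (own payoff 2280 − 84×10.1 = 1431.6): to k=0 gives 445 → no gain ✓; to k=9.6 gives 1248 − 84×9.6 = 441.6 → no gain ✓.
High-risk (own payoff 445): to k=9.6 gives 1248 − 241×9.6 = -1065.6 → no gain ✓; to k=10.1 gives 2280 − 241×10.1 = -154.1 → no gain ✓.
4 of the 6 constraints hold; not an equilibrium.

4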